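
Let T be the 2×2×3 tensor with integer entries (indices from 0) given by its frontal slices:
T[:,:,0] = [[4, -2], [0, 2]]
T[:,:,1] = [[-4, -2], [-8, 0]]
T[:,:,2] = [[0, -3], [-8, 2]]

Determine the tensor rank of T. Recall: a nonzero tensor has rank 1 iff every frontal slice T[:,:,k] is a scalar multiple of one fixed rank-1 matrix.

Lower bound: the mode-3 unfolding of T (rows indexed by k, columns by (i,j) = (0,0), (0,1), (1,0), (1,1)) is [[4, -2, 0, 2], [-4, -2, -8, 0], [0, -3, -8, 2]].
There the 3×3 minor on rows k ∈ {0, 1, 2}, columns (i,j) ∈ {(0,0), (0,1), (1,0)} is det [[4, -2, 0], [-4, -2, -8], [0, -3, -8]] = 32 ≠ 0, so this unfolding has rank ≥ 3; CP rank is at least every unfolding rank, so rank(T) ≥ 3. (Flattening ranks never certify an upper bound on CP rank; for that we must actually write T with 3 rank-1 terms.)
Upper bound: T is a sum of 3 rank-1 terms, T = [1, -2] (x) [2, -1] (x) [1, 0, 1] + [1, 0] (x) [0, 1] (x) [-1, -2, -2] + [1, 2] (x) [1, 0] (x) [2, -4, -2] (written with every a and b primitive with positive leading entry and the scale carried by c; CP decompositions are not unique, and this one is verified by expanding entrywise), so rank(T) ≤ 3.
These bounds meet, so rank(T) = 3.

3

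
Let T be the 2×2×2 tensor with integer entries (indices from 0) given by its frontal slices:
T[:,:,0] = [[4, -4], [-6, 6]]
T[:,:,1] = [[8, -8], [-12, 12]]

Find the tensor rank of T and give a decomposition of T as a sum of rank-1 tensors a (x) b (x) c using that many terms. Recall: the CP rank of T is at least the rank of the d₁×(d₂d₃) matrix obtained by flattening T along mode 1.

rank(T) = 1

Lower bound: T ≠ 0 (e.g. T[0,0,0] = 4), so rank(T) ≥ 1.
Upper bound: if T = a (x) b (x) c then every fibre of T is a multiple of the corresponding factor, so read the factors off the fibres through the nonzero entry T[0,0,0] = 4.
The mode-1 fibre T[:,0,0] = [4, -6] gives a = [2, -3] (primitive direction); the mode-2 fibre T[0,:,0] = [4, -4] gives b = [1, -1]; then c[k] = T[0,0,k] / (a[0]·b[0]) = [4, 8] / 2 = [2, 4].
Expanding [2, -3] (x) [1, -1] (x) [2, 4] reproduces all 8 entries of T, so T = [2, -3] (x) [1, -1] (x) [2, 4] and rank(T) ≤ 1.
These bounds meet, so rank(T) = 1.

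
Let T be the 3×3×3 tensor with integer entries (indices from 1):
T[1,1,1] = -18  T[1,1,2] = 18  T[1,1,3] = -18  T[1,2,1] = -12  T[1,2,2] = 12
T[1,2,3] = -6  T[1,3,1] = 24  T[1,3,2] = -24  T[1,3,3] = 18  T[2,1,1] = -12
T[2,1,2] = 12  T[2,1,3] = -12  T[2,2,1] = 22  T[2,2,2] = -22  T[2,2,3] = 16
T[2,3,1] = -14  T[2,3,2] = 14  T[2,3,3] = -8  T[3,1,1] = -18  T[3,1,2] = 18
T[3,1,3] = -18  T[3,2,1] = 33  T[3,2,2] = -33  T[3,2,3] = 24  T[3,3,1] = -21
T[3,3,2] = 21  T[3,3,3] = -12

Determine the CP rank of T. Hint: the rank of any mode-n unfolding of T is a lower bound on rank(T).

2

Lower bound: the mode-3 unfolding of T (rows indexed by k, columns by (i,j) = (1,1), (1,2), (1,3), (2,1), (2,2), (2,3), (3,1), (3,2), (3,3)) is [[-18, -12, 24, -12, 22, -14, -18, 33, -21], [18, 12, -24, 12, -22, 14, 18, -33, 21], [-18, -6, 18, -12, 16, -8, -18, 24, -12]].
There the 2×2 minor on rows k ∈ {1, 3}, columns (i,j) ∈ {(1,1), (1,2)} is det [[-18, -12], [-18, -6]] = -108 ≠ 0, so this unfolding has rank ≥ 2; CP rank is at least every unfolding rank, so rank(T) ≥ 2. (Unfolding ranks only ever bound the CP rank from below — rank(T) can be strictly larger than all of them — so the matching upper bound has to come from an explicit 2-term decomposition.)
Upper bound — finding two terms. Write S_k = T[:,:,k] for the frontal slices: S₁ = [[-18, -12, 24], [-12, 22, -14], [-18, 33, -21]], S₂ = [[18, 12, -24], [12, -22, 14], [18, -33, 21]], S₃ = [[-18, -6, 18], [-12, 16, -8], [-18, 24, -12]].
If T = a₁ ⊗ b₁ ⊗ c₁ + a₂ ⊗ b₂ ⊗ c₂ then each S_k = c₁[k]·a₁b₁ᵀ + c₂[k]·a₂b₂ᵀ. S₁ and S₃ are linearly independent, so a₁b₁ᵀ and a₂b₂ᵀ must span the same plane of matrices: they are the rank-1 matrices of the form x·S₁ + y·S₃.
The 2×2 minor of x·S₁ + y·S₃ on rows {1,2}, columns {1,2} is −540·x² − 900·xy − 360·y² = (-180)·(3·x + 2·y)(x + y), vanishing at (x:y) = (2:-3) and (1:-1).
M₁ = 2·S₁ − 3·S₃ = [[18, -6, -6], [12, -4, -4], [18, -6, -6]] = 2·[3, 2, 3][3, -1, -1]ᵀ and M₂ = S₁ − S₃ = [[0, -6, 6], [0, 6, -6], [0, 9, -9]] = (-3)·[2, -2, -3][0, 1, -1]ᵀ, so take a₁ = [3, 2, 3], b₁ = [3, -1, -1], a₂ = [2, -2, -3], b₂ = [0, 1, -1].
Each slice is an integer combination of E₁ = a₁b₁ᵀ and E₂ = a₂b₂ᵀ: S₁ = −2·E₁ − 9·E₂, S₂ = 2·E₁ + 9·E₂, S₃ = −2·E₁ − 6·E₂; reading off coefficients, c₁ = [-2, 2, -2] and c₂ = [-9, 9, -6].
Hence T = [3, 2, 3] ⊗ [3, -1, -1] ⊗ [-2, 2, -2] + [2, -2, -3] ⊗ [0, 1, -1] ⊗ [-9, 9, -6], so rank(T) ≤ 2.
These bounds meet, so rank(T) = 2.
Check entry T[2,3,3] = -8: (2)·(-1)·(-2) + (-2)·(-1)·(-6) = -8.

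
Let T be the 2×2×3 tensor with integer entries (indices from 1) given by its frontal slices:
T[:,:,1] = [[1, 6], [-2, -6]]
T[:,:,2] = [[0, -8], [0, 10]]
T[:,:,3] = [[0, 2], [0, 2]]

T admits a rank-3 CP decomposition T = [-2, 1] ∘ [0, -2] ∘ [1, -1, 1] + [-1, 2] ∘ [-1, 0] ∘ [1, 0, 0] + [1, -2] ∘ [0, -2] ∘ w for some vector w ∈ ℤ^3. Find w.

w = [-1, 2, 1]

Subtract the known terms from T to get the rank-1 residual R = [1, -2] ∘ [0, -2] ∘ w, so R[i,j,k] = a[i]·b[j]·w[k]. Pick indices with nonzero a[1]·b[2] = (1)·(-2) = -2. Only the fibre through (1,2,·) is needed: R[1,2,:] = T[1,2,:] − Σₗ aₗ[1]bₗ[2]cₗ = [6, -8, 2] − (-2)·(-2)·[1, -1, 1] − (-1)·(0)·[1, 0, 0] = [2, -4, -2]. Then w[k] = R[1,2,k] / -2 for each k, giving w = [2, -4, -2] / -2 = [-1, 2, 1].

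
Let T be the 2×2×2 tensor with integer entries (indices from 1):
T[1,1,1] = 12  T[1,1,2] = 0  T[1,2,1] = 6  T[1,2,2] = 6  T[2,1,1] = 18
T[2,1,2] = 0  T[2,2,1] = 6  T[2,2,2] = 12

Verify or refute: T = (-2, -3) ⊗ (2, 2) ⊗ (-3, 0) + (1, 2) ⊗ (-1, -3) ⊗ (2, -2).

No

Reconstruct entry (1,1,1) from the claimed factors: Σₗ aₗ[1]bₗ[1]cₗ[1] = (-2)·(2)·(-3) + (1)·(-1)·(2) = 10, but T[1,1,1] = 12. The claim is false.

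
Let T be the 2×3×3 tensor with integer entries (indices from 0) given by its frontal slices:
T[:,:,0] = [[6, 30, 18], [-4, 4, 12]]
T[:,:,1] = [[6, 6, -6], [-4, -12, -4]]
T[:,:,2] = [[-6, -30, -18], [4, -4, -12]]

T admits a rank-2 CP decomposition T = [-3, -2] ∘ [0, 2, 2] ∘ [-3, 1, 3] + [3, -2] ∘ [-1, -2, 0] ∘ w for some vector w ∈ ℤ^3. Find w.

w = [-2, -2, 2]

Subtract the known terms from T to get the rank-1 residual R = [3, -2] ∘ [-1, -2, 0] ∘ w, so R[i,j,k] = a[i]·b[j]·w[k]. Pick indices with nonzero a[0]·b[0] = (3)·(-1) = -3. Only the fibre through (0,0,·) is needed: R[0,0,:] = T[0,0,:] − Σₗ aₗ[0]bₗ[0]cₗ = [6, 6, -6] − (-3)·(0)·[-3, 1, 3] = [6, 6, -6]. Then w[k] = R[0,0,k] / -3 for each k, giving w = [6, 6, -6] / -3 = [-2, -2, 2].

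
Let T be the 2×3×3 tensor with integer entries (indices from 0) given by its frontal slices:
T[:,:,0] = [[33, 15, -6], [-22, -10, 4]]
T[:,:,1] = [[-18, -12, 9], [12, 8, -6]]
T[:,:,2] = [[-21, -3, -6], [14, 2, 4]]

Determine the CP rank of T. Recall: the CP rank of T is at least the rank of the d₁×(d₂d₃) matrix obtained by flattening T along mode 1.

Lower bound: in the mode-3 unfolding of T (rows indexed by k, columns by (i,j)) the 2×2 minor on rows k ∈ {0, 1}, columns (i,j) ∈ {(0,0), (0,1)} is det [[33, 15], [-18, -12]] = -126 ≠ 0, so that unfolding has rank ≥ 2 and hence rank(T) ≥ 2 (CP rank is at least every unfolding rank, though it can be larger).
Upper bound: T[i,:,:] = a[i]·M for every slice, with a = [3, -2] and M = [[11, -6, -7], [5, -4, -1], [-2, 3, -2]] (rows j, columns k).
The rows of M satisfy (row 0) = 3·(row 1) + 2·(row 2), so splitting by rows, M = [3, 1, 0][5, -4, -1]ᵀ + [2, 0, 1][-2, 3, -2]ᵀ.
Hence T = [3, -2] ⊗ [3, 1, 0] ⊗ [5, -4, -1] + [3, -2] ⊗ [2, 0, 1] ⊗ [-2, 3, -2], so rank(T) ≤ 2.
These bounds meet, so rank(T) = 2.

2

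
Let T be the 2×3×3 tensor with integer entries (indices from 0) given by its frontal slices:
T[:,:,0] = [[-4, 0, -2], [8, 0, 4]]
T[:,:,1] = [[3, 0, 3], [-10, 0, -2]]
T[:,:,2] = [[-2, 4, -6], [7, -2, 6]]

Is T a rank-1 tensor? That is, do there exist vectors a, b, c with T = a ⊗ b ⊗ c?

No

The mode-3 unfolding of T (rows indexed by k, columns by (i,j) = (0,0), (0,1), (0,2), (1,0), (1,1), (1,2)) is [[-4, 0, -2, 8, 0, 4], [3, 0, 3, -10, 0, -2], [-2, 4, -6, 7, -2, 6]].
There the 3×3 minor on rows k ∈ {0, 1, 2}, columns (i,j) ∈ {(0,0), (0,1), (0,2)} is det [[-4, 0, -2], [3, 0, 3], [-2, 4, -6]] = 24 ≠ 0, so this unfolding has rank ≥ 3; CP rank is at least every unfolding rank, so rank(T) ≥ 3.
In particular rank(T) ≥ 3 > 1, so T is not rank-1.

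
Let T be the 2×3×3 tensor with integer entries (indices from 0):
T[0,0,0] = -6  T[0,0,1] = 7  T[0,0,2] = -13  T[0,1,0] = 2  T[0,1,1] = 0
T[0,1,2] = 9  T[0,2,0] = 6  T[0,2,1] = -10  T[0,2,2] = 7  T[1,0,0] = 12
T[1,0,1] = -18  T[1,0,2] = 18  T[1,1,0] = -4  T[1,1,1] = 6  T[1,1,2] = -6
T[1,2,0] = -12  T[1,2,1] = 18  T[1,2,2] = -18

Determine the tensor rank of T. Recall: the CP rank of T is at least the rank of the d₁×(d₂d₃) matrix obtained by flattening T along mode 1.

Lower bound: the mode-1 unfolding of T (rows indexed by i, columns by (j,k) = (0,0), (0,1), (0,2), (1,0), (1,1), (1,2), (2,0), (2,1), (2,2)) is [[-6, 7, -13, 2, 0, 9, 6, -10, 7], [12, -18, 18, -4, 6, -6, -12, 18, -18]].
There the 2×2 minor on rows i ∈ {0, 1}, columns (j,k) ∈ {(0,0), (0,1)} is det [[-6, 7], [12, -18]] = 24 ≠ 0, so this unfolding has rank ≥ 2; CP rank is at least every unfolding rank, so rank(T) ≥ 2. (This is only a lower bound: in general the CP rank may exceed every unfolding rank, so we still need to exhibit 2 rank-1 terms summing to T.)
Upper bound — finding two terms. Write S_k = T[:,:,k] for the frontal slices: S₀ = [[-6, 2, 6], [12, -4, -12]], S₁ = [[7, 0, -10], [-18, 6, 18]], S₂ = [[-13, 9, 7], [18, -6, -18]].
If T = a₁ ⊗ b₁ ⊗ c₁ + a₂ ⊗ b₂ ⊗ c₂ then each S_k = c₁[k]·a₁b₁ᵀ + c₂[k]·a₂b₂ᵀ. S₀ and S₁ are linearly independent, so a₁b₁ᵀ and a₂b₂ᵀ must span the same plane of matrices: they are the rank-1 matrices of the form x·S₀ + y·S₁.
The 2×2 minor of x·S₀ + y·S₁ on rows {0,1}, columns {0,1} is −28·xy + 42·y² = (-14)·(2·x − 3·y)(y), vanishing at (x:y) = (3:2) and (1:0).
M₁ = 3·S₀ + 2·S₁ = [[-4, 6, -2], [0, 0, 0]] = (-2)·[1, 0][2, -3, 1]ᵀ and M₂ = S₀ = [[-6, 2, 6], [12, -4, -12]] = (-2)·[1, -2][3, -1, -3]ᵀ, so take a₁ = [1, 0], b₁ = [2, -3, 1], a₂ = [1, -2], b₂ = [3, -1, -3].
Each slice is an integer combination of E₁ = a₁b₁ᵀ and E₂ = a₂b₂ᵀ: S₀ = −2·E₂, S₁ = −E₁ + 3·E₂, S₂ = −2·E₁ − 3·E₂; reading off coefficients, c₁ = [0, -1, -2] and c₂ = [-2, 3, -3].
Hence T = [1, 0] ⊗ [2, -3, 1] ⊗ [0, -1, -2] + [1, -2] ⊗ [3, -1, -3] ⊗ [-2, 3, -3], so rank(T) ≤ 2.
These bounds meet, so rank(T) = 2.
Check entry T[0,0,1] = 7: (1)·(2)·(-1) + (1)·(3)·(3) = 7.

2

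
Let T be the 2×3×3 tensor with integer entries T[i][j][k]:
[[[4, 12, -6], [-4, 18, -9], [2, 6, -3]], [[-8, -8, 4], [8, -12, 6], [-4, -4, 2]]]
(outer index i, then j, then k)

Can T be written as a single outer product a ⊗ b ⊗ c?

The mode-2 unfolding of T (rows indexed by j, columns by (i,k) = (0,0), (0,1), (0,2), (1,0), (1,1), (1,2)) is [[4, 12, -6, -8, -8, 4], [-4, 18, -9, 8, -12, 6], [2, 6, -3, -4, -4, 2]].
There the 2×2 minor on rows j ∈ {0, 1}, columns (i,k) ∈ {(0,0), (0,1)} is det [[4, 12], [-4, 18]] = 120 ≠ 0, so this unfolding has rank ≥ 2; CP rank is at least every unfolding rank, so rank(T) ≥ 2.
In particular rank(T) ≥ 2 > 1, so T is not rank-1.

No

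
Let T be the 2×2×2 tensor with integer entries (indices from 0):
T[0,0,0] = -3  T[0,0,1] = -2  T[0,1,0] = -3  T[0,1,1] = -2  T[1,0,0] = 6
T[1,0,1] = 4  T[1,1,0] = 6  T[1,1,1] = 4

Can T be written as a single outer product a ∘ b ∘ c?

If T = a ∘ b ∘ c then every fibre of T is a multiple of the corresponding factor, so read the factors off the fibres through the nonzero entry T[0,0,0] = -3.
The mode-1 fibre T[:,0,0] = [-3, 6] gives a = [1, -2] (primitive direction); the mode-2 fibre T[0,:,0] = [-3, -3] gives b = [1, 1]; then c[k] = T[0,0,k] / (a[0]·b[0]) = [-3, -2] / 1 = [-3, -2].
Expanding [1, -2] ∘ [1, 1] ∘ [-3, -2] reproduces all 8 entries of T, so T = [1, -2] ∘ [1, 1] ∘ [-3, -2] and rank(T) ≤ 1.
Equivalently every frontal slice T[:,:,k] is c[k] times the rank-1 matrix [1, -2] ∘ [1, 1]. So T has rank 1 (it is nonzero).

Yes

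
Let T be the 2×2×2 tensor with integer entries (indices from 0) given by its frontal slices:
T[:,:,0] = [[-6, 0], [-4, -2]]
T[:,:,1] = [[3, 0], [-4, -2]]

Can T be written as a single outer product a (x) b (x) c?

No

The mode-3 unfolding of T (rows indexed by k, columns by (i,j) = (0,0), (0,1), (1,0), (1,1)) is [[-6, 0, -4, -2], [3, 0, -4, -2]].
There the 2×2 minor on rows k ∈ {0, 1}, columns (i,j) ∈ {(0,0), (1,0)} is det [[-6, -4], [3, -4]] = 36 ≠ 0, so this unfolding has rank ≥ 2; CP rank is at least every unfolding rank, so rank(T) ≥ 2.
In particular rank(T) ≥ 2 > 1, so T is not rank-1.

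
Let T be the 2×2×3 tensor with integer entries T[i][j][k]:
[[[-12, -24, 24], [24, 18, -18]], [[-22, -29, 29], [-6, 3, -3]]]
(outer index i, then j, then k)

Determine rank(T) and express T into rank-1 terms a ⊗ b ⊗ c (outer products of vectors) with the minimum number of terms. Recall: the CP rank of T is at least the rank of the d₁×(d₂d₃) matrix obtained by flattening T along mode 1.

rank(T) = 2

Lower bound: the mode-3 unfolding of T (rows indexed by k, columns by (i,j) = (0,0), (0,1), (1,0), (1,1)) is [[-12, 24, -22, -6], [-24, 18, -29, 3], [24, -18, 29, -3]].
There the 2×2 minor on rows k ∈ {0, 1}, columns (i,j) ∈ {(0,0), (0,1)} is det [[-12, 24], [-24, 18]] = 360 ≠ 0, so this unfolding has rank ≥ 2; CP rank is at least every unfolding rank, so rank(T) ≥ 2. (This is only a lower bound: in general the CP rank may exceed every unfolding rank, so we still need to exhibit 2 rank-1 terms summing to T.)
Upper bound — finding two terms. Write S_k = T[:,:,k] for the frontal slices: S₀ = [[-12, 24], [-22, -6]], S₁ = [[-24, 18], [-29, 3]], S₂ = [[24, -18], [29, -3]].
If T = a₁ ⊗ b₁ ⊗ c₁ + a₂ ⊗ b₂ ⊗ c₂ then each S_k = c₁[k]·a₁b₁ᵀ + c₂[k]·a₂b₂ᵀ. S₀ and S₁ are linearly independent, so a₁b₁ᵀ and a₂b₂ᵀ must span the same plane of matrices: they are the rank-1 matrices of the form x·S₀ + y·S₁.
det(x·S₀ + y·S₁) is 600·x² + 1200·xy + 450·y² = 150·(2·x + 3·y)(2·x + y), vanishing at (x:y) = (3:-2) and (1:-2).
M₁ = 3·S₀ − 2·S₁ = [[12, 36], [-8, -24]] = 4·[3, -2][1, 3]ᵀ and M₂ = S₀ − 2·S₁ = [[36, -12], [36, -12]] = 12·[1, 1][3, -1]ᵀ, so take a₁ = [3, -2], b₁ = [1, 3], a₂ = [1, 1], b₂ = [3, -1].
Each slice is an integer combination of E₁ = a₁b₁ᵀ and E₂ = a₂b₂ᵀ: S₀ = 2·E₁ − 6·E₂, S₁ = E₁ − 9·E₂, S₂ = −E₁ + 9·E₂; reading off coefficients, c₁ = [2, 1, -1] and c₂ = [-6, -9, 9].
Hence T = [3, -2] ⊗ [1, 3] ⊗ [2, 1, -1] + [1, 1] ⊗ [3, -1] ⊗ [-6, -9, 9], so rank(T) ≤ 2.
These bounds meet, so rank(T) = 2.
Check entry T[0,0,0] = -12: (3)·(1)·(2) + (1)·(3)·(-6) = -12.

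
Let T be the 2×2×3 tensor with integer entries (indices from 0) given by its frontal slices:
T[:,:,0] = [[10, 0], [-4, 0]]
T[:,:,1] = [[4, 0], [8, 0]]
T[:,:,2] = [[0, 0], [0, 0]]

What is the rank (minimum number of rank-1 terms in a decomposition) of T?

Lower bound: the mode-3 unfolding of T (rows indexed by k, columns by (i,j) = (0,0), (0,1), (1,0), (1,1)) is [[10, 0, -4, 0], [4, 0, 8, 0], [0, 0, 0, 0]].
There the 2×2 minor on rows k ∈ {0, 1}, columns (i,j) ∈ {(0,0), (1,0)} is det [[10, -4], [4, 8]] = 96 ≠ 0, so this unfolding has rank ≥ 2; CP rank is at least every unfolding rank, so rank(T) ≥ 2. (This is only a lower bound: in general the CP rank may exceed every unfolding rank, so we still need to exhibit 2 rank-1 terms summing to T.)
Upper bound — finding two terms. Every mode-2 slice of T is a multiple of one matrix: T[:,j,:] = b[j]·M with b = (1, 0) and M = [[10, 4, 0], [-4, 8, 0]] (rows indexed by i, columns by k). So it suffices to write M as a sum of two rank-1 matrices.
Splitting M by its rows (i = 0, 1), M = (1, 0)(10, 4, 0)ᵀ + (0, 1)(-4, 8, 0)ᵀ.
Hence T = (1, 0) (x) (1, 0) (x) (10, 4, 0) + (0, 1) (x) (1, 0) (x) (-4, 8, 0), so rank(T) ≤ 2.
These bounds meet, so rank(T) = 2.

2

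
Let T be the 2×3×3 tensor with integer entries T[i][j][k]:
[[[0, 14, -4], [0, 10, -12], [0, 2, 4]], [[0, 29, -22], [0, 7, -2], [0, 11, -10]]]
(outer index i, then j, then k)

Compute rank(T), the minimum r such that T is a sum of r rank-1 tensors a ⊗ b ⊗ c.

2

Lower bound: the mode-1 unfolding of T (rows indexed by i, columns by (j,k) = (0,0), (0,1), (0,2), (1,0), (1,1), (1,2), (2,0), (2,1), (2,2)) is [[0, 14, -4, 0, 10, -12, 0, 2, 4], [0, 29, -22, 0, 7, -2, 0, 11, -10]].
There the 2×2 minor on rows i ∈ {0, 1}, columns (j,k) ∈ {(0,1), (0,2)} is det [[14, -4], [29, -22]] = -192 ≠ 0, so this unfolding has rank ≥ 2; CP rank is at least every unfolding rank, so rank(T) ≥ 2. (Unfolding ranks only ever bound the CP rank from below — rank(T) can be strictly larger than all of them — so the matching upper bound has to come from an explicit 2-term decomposition.)
Upper bound — finding two terms. Write S_k = T[:,:,k] for the frontal slices: S₀ = [[0, 0, 0], [0, 0, 0]], S₁ = [[14, 10, 2], [29, 7, 11]], S₂ = [[-4, -12, 4], [-22, -2, -10]].
If T = a₁ ⊗ b₁ ⊗ c₁ + a₂ ⊗ b₂ ⊗ c₂ then each S_k = c₁[k]·a₁b₁ᵀ + c₂[k]·a₂b₂ᵀ. S₁ and S₂ are linearly independent, so a₁b₁ᵀ and a₂b₂ᵀ must span the same plane of matrices: they are the rank-1 matrices of the form x·S₁ + y·S₂.
The 2×2 minor of x·S₁ + y·S₂ on rows {0,1}, columns {0,1} is −192·x² + 512·xy − 256·y² = (-64)·(3·x − 2·y)(x − 2·y), vanishing at (x:y) = (2:3) and (2:1).
M₁ = 2·S₁ + 3·S₂ = [[16, -16, 16], [-8, 8, -8]] = 8·[2, -1][1, -1, 1]ᵀ and M₂ = 2·S₁ + S₂ = [[24, 8, 8], [36, 12, 12]] = 4·[2, 3][3, 1, 1]ᵀ, so take a₁ = [2, -1], b₁ = [1, -1, 1], a₂ = [2, 3], b₂ = [3, 1, 1].
Each slice is an integer combination of E₁ = a₁b₁ᵀ and E₂ = a₂b₂ᵀ: S₀ = 0, S₁ = −2·E₁ + 3·E₂, S₂ = 4·E₁ − 2·E₂; reading off coefficients, c₁ = [0, -2, 4] and c₂ = [0, 3, -2].
Hence T = [2, -1] ⊗ [1, -1, 1] ⊗ [0, -2, 4] + [2, 3] ⊗ [3, 1, 1] ⊗ [0, 3, -2], so rank(T) ≤ 2.
These bounds meet, so rank(T) = 2.
Check entry T[1,0,2] = -22: (-1)·(1)·(4) + (3)·(3)·(-2) = -22.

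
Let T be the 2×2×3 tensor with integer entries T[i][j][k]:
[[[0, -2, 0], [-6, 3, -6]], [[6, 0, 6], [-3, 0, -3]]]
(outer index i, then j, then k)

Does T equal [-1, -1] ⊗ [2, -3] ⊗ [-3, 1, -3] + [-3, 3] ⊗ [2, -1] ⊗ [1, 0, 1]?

No

Reconstruct entry (1,0,0) from the claimed factors: Σₗ aₗ[1]bₗ[0]cₗ[0] = (-1)·(2)·(-3) + (3)·(2)·(1) = 12, but T[1,0,0] = 6. The claim is false.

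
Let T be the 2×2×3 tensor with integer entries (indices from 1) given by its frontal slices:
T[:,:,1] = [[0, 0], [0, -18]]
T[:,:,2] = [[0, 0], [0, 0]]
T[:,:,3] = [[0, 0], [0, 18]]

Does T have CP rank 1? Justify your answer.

If T = a ⊗ b ⊗ c then every fibre of T is a multiple of the corresponding factor, so read the factors off the fibres through the nonzero entry T[2,2,1] = -18.
The mode-1 fibre T[:,2,1] = [0, -18] gives a = [0, 1] (primitive direction); the mode-2 fibre T[2,:,1] = [0, -18] gives b = [0, 1]; then c[k] = T[2,2,k] / (a[2]·b[2]) = [-18, 0, 18] / 1 = [-18, 0, 18].
Expanding [0, 1] ⊗ [0, 1] ⊗ [-18, 0, 18] reproduces all 12 entries of T, so T = [0, 1] ⊗ [0, 1] ⊗ [-18, 0, 18] and rank(T) ≤ 1.
Equivalently every frontal slice T[:,:,k] is c[k] times the rank-1 matrix [0, 1] ⊗ [0, 1]. So T has rank 1 (it is nonzero).

Yes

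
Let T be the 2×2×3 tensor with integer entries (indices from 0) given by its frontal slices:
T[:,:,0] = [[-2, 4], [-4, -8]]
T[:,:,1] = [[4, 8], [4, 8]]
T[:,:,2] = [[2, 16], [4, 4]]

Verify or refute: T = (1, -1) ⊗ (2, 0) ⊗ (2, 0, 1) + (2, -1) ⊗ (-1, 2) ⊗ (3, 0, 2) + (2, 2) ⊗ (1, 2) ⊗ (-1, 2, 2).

Reconstruct entry (0,0,0) from the claimed factors: Σₗ aₗ[0]bₗ[0]cₗ[0] = (1)·(2)·(2) + (2)·(-1)·(3) + (2)·(1)·(-1) = -4, but T[0,0,0] = -2. The claim is false.

No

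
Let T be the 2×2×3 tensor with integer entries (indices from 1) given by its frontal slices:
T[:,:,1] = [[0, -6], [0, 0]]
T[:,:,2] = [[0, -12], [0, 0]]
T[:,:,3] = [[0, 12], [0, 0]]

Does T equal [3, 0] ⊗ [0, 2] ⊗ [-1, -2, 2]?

Yes

Reconstruct entrywise from the claimed factors. For example, T[1,2,3] = 12 and Σₗ aₗ[1]bₗ[2]cₗ[3] = (3)·(2)·(2) = 12; checking all 12 entries, every one matches. The claim holds.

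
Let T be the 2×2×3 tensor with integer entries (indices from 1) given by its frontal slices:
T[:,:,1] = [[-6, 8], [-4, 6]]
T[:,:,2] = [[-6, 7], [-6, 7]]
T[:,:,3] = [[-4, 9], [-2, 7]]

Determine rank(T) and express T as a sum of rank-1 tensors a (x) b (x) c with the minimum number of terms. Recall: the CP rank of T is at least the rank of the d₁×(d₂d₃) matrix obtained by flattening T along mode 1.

Lower bound: the mode-3 unfolding of T (rows indexed by k, columns by (i,j) = (1,1), (1,2), (2,1), (2,2)) is [[-6, 8, -4, 6], [-6, 7, -6, 7], [-4, 9, -2, 7]].
There the 3×3 minor on rows k ∈ {1, 2, 3}, columns (i,j) ∈ {(1,1), (1,2), (2,1)} is det [[-6, 8, -4], [-6, 7, -6], [-4, 9, -2]] = -40 ≠ 0, so this unfolding has rank ≥ 3; CP rank is at least every unfolding rank, so rank(T) ≥ 3. (Unfolding ranks only ever bound the CP rank from below — rank(T) can be strictly larger than all of them — so the matching upper bound has to come from an explicit 3-term decomposition.)
Upper bound: T is a sum of 3 rank-1 terms, T = [1, 1] (x) [1, -2] (x) [-2, -4, -2] + [1, 1] (x) [2, 1] (x) [0, -1, 1] + [2, 1] (x) [1, -1] (x) [-2, 0, -2] (written with every a and b primitive with positive leading entry and the scale carried by c; CP decompositions are not unique, and this one is verified by expanding entrywise), so rank(T) ≤ 3.
These bounds meet, so rank(T) = 3.
Check entry T[2,2,2] = 7: (1)·(-2)·(-4) + (1)·(1)·(-1) + (1)·(-1)·(0) = 7.

rank(T) = 3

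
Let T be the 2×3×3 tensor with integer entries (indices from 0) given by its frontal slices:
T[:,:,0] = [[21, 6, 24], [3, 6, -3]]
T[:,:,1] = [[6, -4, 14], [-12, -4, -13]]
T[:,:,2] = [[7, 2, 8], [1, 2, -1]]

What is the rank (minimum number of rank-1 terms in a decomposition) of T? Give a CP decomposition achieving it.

rank(T) = 2

Lower bound: the mode-2 unfolding of T (rows indexed by j, columns by (i,k) = (0,0), (0,1), (0,2), (1,0), (1,1), (1,2)) is [[21, 6, 7, 3, -12, 1], [6, -4, 2, 6, -4, 2], [24, 14, 8, -3, -13, -1]].
There the 2×2 minor on rows j ∈ {0, 1}, columns (i,k) ∈ {(0,0), (0,1)} is det [[21, 6], [6, -4]] = -120 ≠ 0, so this unfolding has rank ≥ 2; CP rank is at least every unfolding rank, so rank(T) ≥ 2. (Flattening ranks never certify an upper bound on CP rank; for that we must actually write T with 2 rank-1 terms.)
Upper bound — finding two terms. Write S_k = T[:,:,k] for the frontal slices: S₀ = [[21, 6, 24], [3, 6, -3]], S₁ = [[6, -4, 14], [-12, -4, -13]], S₂ = [[7, 2, 8], [1, 2, -1]].
If T = a₁ (x) b₁ (x) c₁ + a₂ (x) b₂ (x) c₂ then each S_k = c₁[k]·a₁b₁ᵀ + c₂[k]·a₂b₂ᵀ. S₀ and S₁ are linearly independent, so a₁b₁ᵀ and a₂b₂ᵀ must span the same plane of matrices: they are the rank-1 matrices of the form x·S₀ + y·S₁.
The 2×2 minor of x·S₀ + y·S₁ on rows {0,1}, columns {0,1} is 108·x² + 36·xy − 72·y² = 36·(3·x − 2·y)(x + y), vanishing at (x:y) = (2:3) and (1:-1).
M₁ = 2·S₀ + 3·S₁ = [[60, 0, 90], [-30, 0, -45]] = 15·[2, -1][2, 0, 3]ᵀ and M₂ = S₀ − S₁ = [[15, 10, 10], [15, 10, 10]] = 5·[1, 1][3, 2, 2]ᵀ, so take a₁ = [2, -1], b₁ = [2, 0, 3], a₂ = [1, 1], b₂ = [3, 2, 2].
Each slice is an integer combination of E₁ = a₁b₁ᵀ and E₂ = a₂b₂ᵀ: S₀ = 3·E₁ + 3·E₂, S₁ = 3·E₁ − 2·E₂, S₂ = E₁ + E₂; reading off coefficients, c₁ = [3, 3, 1] and c₂ = [3, -2, 1].
Hence T = [2, -1] (x) [2, 0, 3] (x) [3, 3, 1] + [1, 1] (x) [3, 2, 2] (x) [3, -2, 1], so rank(T) ≤ 2.
These bounds meet, so rank(T) = 2.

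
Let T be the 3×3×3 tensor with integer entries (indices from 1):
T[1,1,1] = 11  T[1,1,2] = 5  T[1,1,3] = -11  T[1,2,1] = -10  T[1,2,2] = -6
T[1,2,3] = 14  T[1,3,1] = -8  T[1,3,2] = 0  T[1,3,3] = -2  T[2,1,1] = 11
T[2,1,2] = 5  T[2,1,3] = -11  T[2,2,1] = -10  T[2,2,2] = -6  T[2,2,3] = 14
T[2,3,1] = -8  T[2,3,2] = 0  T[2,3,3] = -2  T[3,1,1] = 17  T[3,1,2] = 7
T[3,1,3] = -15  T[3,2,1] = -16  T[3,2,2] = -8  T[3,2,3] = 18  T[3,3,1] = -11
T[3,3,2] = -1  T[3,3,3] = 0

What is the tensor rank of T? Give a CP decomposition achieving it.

Lower bound: in the mode-3 unfolding of T (rows indexed by k, columns by (i,j)) the 2×2 minor on rows k ∈ {1, 2}, columns (i,j) ∈ {(1,1), (1,2)} is det [[11, -10], [5, -6]] = -16 ≠ 0, so that unfolding has rank ≥ 2 and hence rank(T) ≥ 2 (CP rank is at least every unfolding rank, though it can be larger).
Upper bound: with S_k = T[:,:,k], the two rank-1 terms a₁b₁ᵀ, a₂b₂ᵀ are the rank-1 members of the pencil x·S₁ + y·S₂.
The 2×2 minor of x·S₁ + y·S₂ on rows {1,3}, columns {1,2} is −6·x² + 4·xy + 2·y² = (-2)·(x − y)(3·x + y), vanishing at (x:y) = (1:1) and (1:-3).
M₁ = S₁ + S₂ = [[16, -16, -8], [16, -16, -8], [24, -24, -12]] = 4·[2, 2, 3][2, -2, -1]ᵀ and M₂ = S₁ − 3·S₂ = [[-4, 8, -8], [-4, 8, -8], [-4, 8, -8]] = (-4)·[1, 1, 1][1, -2, 2]ᵀ, so take a₁ = [2, 2, 3], b₁ = [2, -2, -1], a₂ = [1, 1, 1], b₂ = [1, -2, 2].
Each slice is an integer combination of E₁ = a₁b₁ᵀ and E₂ = a₂b₂ᵀ: S₁ = 3·E₁ − E₂, S₂ = E₁ + E₂, S₃ = −2·E₁ − 3·E₂; reading off coefficients, c₁ = [3, 1, -2] and c₂ = [-1, 1, -3].
Hence T = [2, 2, 3] ∘ [2, -2, -1] ∘ [3, 1, -2] + [1, 1, 1] ∘ [1, -2, 2] ∘ [-1, 1, -3], so rank(T) ≤ 2.
These bounds meet, so rank(T) = 2.

rank(T) = 2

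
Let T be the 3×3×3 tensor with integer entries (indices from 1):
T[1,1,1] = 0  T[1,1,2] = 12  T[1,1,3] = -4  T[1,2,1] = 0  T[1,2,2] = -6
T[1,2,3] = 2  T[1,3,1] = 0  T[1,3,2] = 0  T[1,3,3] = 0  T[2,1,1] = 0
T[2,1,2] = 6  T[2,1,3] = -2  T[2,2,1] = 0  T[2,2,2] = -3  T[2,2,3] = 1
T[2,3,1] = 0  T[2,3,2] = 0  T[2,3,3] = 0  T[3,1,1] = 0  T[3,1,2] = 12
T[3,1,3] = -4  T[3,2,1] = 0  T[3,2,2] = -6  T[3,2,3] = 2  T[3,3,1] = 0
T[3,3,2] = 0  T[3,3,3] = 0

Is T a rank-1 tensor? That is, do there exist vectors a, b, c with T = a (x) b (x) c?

If T = a (x) b (x) c then every fibre of T is a multiple of the corresponding factor, so read the factors off the fibres through the nonzero entry T[1,1,2] = 12.
The mode-1 fibre T[:,1,2] = [12, 6, 12] gives a = [2, 1, 2] (primitive direction); the mode-2 fibre T[1,:,2] = [12, -6, 0] gives b = [2, -1, 0]; then c[k] = T[1,1,k] / (a[1]·b[1]) = [0, 12, -4] / 4 = [0, 3, -1].
Expanding [2, 1, 2] (x) [2, -1, 0] (x) [0, 3, -1] reproduces all 27 entries of T, so T = [2, 1, 2] (x) [2, -1, 0] (x) [0, 3, -1] and rank(T) ≤ 1.
Equivalently every frontal slice T[:,:,k] is c[k] times the rank-1 matrix [2, 1, 2] (x) [2, -1, 0]. So T has rank 1 (it is nonzero).

Yes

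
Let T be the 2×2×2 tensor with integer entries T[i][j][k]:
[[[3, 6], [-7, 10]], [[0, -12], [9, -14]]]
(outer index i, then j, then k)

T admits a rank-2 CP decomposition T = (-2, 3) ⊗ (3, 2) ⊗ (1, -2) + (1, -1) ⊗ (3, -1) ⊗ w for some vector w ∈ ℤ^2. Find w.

Subtract the known terms from T to get the rank-1 residual R = (1, -1) ⊗ (3, -1) ⊗ w, so R[i,j,k] = a[i]·b[j]·w[k]. Pick indices with nonzero a[0]·b[0] = (1)·(3) = 3. Only the fibre through (0,0,·) is needed: R[0,0,:] = T[0,0,:] − Σₗ aₗ[0]bₗ[0]cₗ = [3, 6] − (-2)·(3)·(1, -2) = [9, -6]. Then w[k] = R[0,0,k] / 3 for each k, giving w = [9, -6] / 3 = (3, -2).

w = (3, -2)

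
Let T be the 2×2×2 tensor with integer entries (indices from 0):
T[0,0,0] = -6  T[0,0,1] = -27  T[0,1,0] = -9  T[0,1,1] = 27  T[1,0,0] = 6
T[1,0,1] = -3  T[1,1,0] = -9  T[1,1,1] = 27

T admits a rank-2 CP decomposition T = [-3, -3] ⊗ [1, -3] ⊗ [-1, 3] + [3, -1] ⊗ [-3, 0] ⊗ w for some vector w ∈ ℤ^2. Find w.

Subtract the known terms from T to get the rank-1 residual R = [3, -1] ⊗ [-3, 0] ⊗ w, so R[i,j,k] = a[i]·b[j]·w[k]. Pick indices with nonzero a[0]·b[0] = (3)·(-3) = -9. Only the fibre through (0,0,·) is needed: R[0,0,:] = T[0,0,:] − Σₗ aₗ[0]bₗ[0]cₗ = [-6, -27] − (-3)·(1)·[-1, 3] = [-9, -18]. Then w[k] = R[0,0,k] / -9 for each k, giving w = [-9, -18] / -9 = [1, 2].

w = [1, 2]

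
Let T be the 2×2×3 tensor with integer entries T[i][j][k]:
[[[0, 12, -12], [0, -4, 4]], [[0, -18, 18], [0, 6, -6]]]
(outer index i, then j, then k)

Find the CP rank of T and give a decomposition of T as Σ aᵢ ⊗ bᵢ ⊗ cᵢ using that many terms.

Lower bound: T ≠ 0 (e.g. T[0,0,1] = 12), so rank(T) ≥ 1.
Upper bound: if T = a ⊗ b ⊗ c then every fibre of T is a multiple of the corresponding factor, so read the factors off the fibres through the nonzero entry T[0,0,1] = 12.
The mode-1 fibre T[:,0,1] = [12, -18] gives a = [2, -3] (primitive direction); the mode-2 fibre T[0,:,1] = [12, -4] gives b = [3, -1]; then c[k] = T[0,0,k] / (a[0]·b[0]) = [0, 12, -12] / 6 = [0, 2, -2].
Expanding [2, -3] ⊗ [3, -1] ⊗ [0, 2, -2] reproduces all 12 entries of T, so T = [2, -3] ⊗ [3, -1] ⊗ [0, 2, -2] and rank(T) ≤ 1.
These bounds meet, so rank(T) = 1.
Check entry T[1,0,1] = -18: (-3)·(3)·(2) = -18.

rank(T) = 1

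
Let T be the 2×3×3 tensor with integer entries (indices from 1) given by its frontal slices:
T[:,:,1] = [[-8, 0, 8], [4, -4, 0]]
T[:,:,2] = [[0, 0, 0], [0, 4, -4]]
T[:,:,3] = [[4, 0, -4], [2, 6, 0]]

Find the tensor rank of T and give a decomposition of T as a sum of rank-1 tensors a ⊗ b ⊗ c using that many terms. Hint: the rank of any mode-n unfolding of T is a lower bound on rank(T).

rank(T) = 3

Lower bound: the mode-3 unfolding of T (rows indexed by k, columns by (i,j) = (1,1), (1,2), (1,3), (2,1), (2,2), (2,3)) is [[-8, 0, 8, 4, -4, 0], [0, 0, 0, 0, 4, -4], [4, 0, -4, 2, 6, 0]].
There the 3×3 minor on rows k ∈ {1, 2, 3}, columns (i,j) ∈ {(1,1), (2,1), (2,2)} is det [[-8, 4, -4], [0, 0, 4], [4, 2, 6]] = 128 ≠ 0, so this unfolding has rank ≥ 3; CP rank is at least every unfolding rank, so rank(T) ≥ 3. (Flattening ranks never certify an upper bound on CP rank; for that we must actually write T with 3 rank-1 terms.)
Upper bound: T is a sum of 3 rank-1 terms, T = [0, 1] ⊗ [0, 1, -1] ⊗ [-4, 4, 2] + [0, 1] ⊗ [1, 1, 0] ⊗ [0, 0, 4] + [2, -1] ⊗ [1, 0, -1] ⊗ [-4, 0, 2] (written with every a and b primitive with positive leading entry and the scale carried by c; CP decompositions are not unique, and this one is verified by expanding entrywise), so rank(T) ≤ 3.
These bounds meet, so rank(T) = 3.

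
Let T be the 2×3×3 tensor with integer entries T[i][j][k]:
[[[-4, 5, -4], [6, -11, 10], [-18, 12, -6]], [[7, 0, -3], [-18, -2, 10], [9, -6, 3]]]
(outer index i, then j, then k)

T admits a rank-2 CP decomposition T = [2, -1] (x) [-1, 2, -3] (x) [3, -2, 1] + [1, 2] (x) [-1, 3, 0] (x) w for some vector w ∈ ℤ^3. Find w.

Subtract the known terms from T to get the rank-1 residual R = [1, 2] (x) [-1, 3, 0] (x) w, so R[i,j,k] = a[i]·b[j]·w[k]. Pick indices with nonzero a[0]·b[0] = (1)·(-1) = -1. Only the fibre through (0,0,·) is needed: R[0,0,:] = T[0,0,:] − Σₗ aₗ[0]bₗ[0]cₗ = [-4, 5, -4] − (2)·(-1)·[3, -2, 1] = [2, 1, -2]. Then w[k] = R[0,0,k] / -1 for each k, giving w = [2, 1, -2] / -1 = [-2, -1, 2].

w = [-2, -1, 2]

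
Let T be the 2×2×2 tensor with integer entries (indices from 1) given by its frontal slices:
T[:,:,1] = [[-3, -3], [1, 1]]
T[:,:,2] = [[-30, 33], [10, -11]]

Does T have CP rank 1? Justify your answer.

No

The mode-3 unfolding of T (rows indexed by k, columns by (i,j) = (1,1), (1,2), (2,1), (2,2)) is [[-3, -3, 1, 1], [-30, 33, 10, -11]].
There the 2×2 minor on rows k ∈ {1, 2}, columns (i,j) ∈ {(1,1), (1,2)} is det [[-3, -3], [-30, 33]] = -189 ≠ 0, so this unfolding has rank ≥ 2; CP rank is at least every unfolding rank, so rank(T) ≥ 2.
In particular rank(T) ≥ 2 > 1, so T is not rank-1.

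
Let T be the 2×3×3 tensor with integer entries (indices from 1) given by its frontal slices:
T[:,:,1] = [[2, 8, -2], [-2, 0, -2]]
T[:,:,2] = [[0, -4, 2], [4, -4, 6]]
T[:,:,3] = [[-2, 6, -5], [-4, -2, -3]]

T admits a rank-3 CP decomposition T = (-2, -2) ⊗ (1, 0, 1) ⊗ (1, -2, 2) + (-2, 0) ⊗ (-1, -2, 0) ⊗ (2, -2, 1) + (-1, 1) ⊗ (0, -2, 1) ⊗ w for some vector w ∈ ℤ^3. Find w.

w = (0, 2, 1)

Subtract the known terms from T to get the rank-1 residual R = (-1, 1) ⊗ (0, -2, 1) ⊗ w, so R[i,j,k] = a[i]·b[j]·w[k]. Pick indices with nonzero a[1]·b[2] = (-1)·(-2) = 2. Only the fibre through (1,2,·) is needed: R[1,2,:] = T[1,2,:] − Σₗ aₗ[1]bₗ[2]cₗ = [8, -4, 6] − (-2)·(0)·(1, -2, 2) − (-2)·(-2)·(2, -2, 1) = [0, 4, 2]. Then w[k] = R[1,2,k] / 2 for each k, giving w = [0, 4, 2] / 2 = (0, 2, 1).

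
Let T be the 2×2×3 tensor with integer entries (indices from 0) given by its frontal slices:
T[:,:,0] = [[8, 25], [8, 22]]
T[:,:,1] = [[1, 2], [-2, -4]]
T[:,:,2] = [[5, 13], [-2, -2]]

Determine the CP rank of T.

Lower bound: the mode-3 unfolding of T (rows indexed by k, columns by (i,j) = (0,0), (0,1), (1,0), (1,1)) is [[8, 25, 8, 22], [1, 2, -2, -4], [5, 13, -2, -2]].
There the 2×2 minor on rows k ∈ {0, 1}, columns (i,j) ∈ {(0,0), (0,1)} is det [[8, 25], [1, 2]] = -9 ≠ 0, so this unfolding has rank ≥ 2; CP rank is at least every unfolding rank, so rank(T) ≥ 2. (Unfolding ranks only ever bound the CP rank from below — rank(T) can be strictly larger than all of them — so the matching upper bound has to come from an explicit 2-term decomposition.)
Upper bound — finding two terms. Write S_k = T[:,:,k] for the frontal slices: S₀ = [[8, 25], [8, 22]], S₁ = [[1, 2], [-2, -4]], S₂ = [[5, 13], [-2, -2]].
If T = a₁ ∘ b₁ ∘ c₁ + a₂ ∘ b₂ ∘ c₂ then each S_k = c₁[k]·a₁b₁ᵀ + c₂[k]·a₂b₂ᵀ. S₀ and S₁ are linearly independent, so a₁b₁ᵀ and a₂b₂ᵀ must span the same plane of matrices: they are the rank-1 matrices of the form x·S₀ + y·S₁.
det(x·S₀ + y·S₁) is −24·x² + 24·xy = (-24)·(x − y)(x), vanishing at (x:y) = (1:1) and (0:1).
M₁ = S₀ + S₁ = [[9, 27], [6, 18]] = 3·(3, 2)(1, 3)ᵀ and M₂ = S₁ = [[1, 2], [-2, -4]] = (1, -2)(1, 2)ᵀ, so take a₁ = (3, 2), b₁ = (1, 3), a₂ = (1, -2), b₂ = (1, 2).
Each slice is an integer combination of E₁ = a₁b₁ᵀ and E₂ = a₂b₂ᵀ: S₀ = 3·E₁ − E₂, S₁ = E₂, S₂ = E₁ + 2·E₂; reading off coefficients, c₁ = (3, 0, 1) and c₂ = (-1, 1, 2).
Hence T = (3, 2) ∘ (1, 3) ∘ (3, 0, 1) + (1, -2) ∘ (1, 2) ∘ (-1, 1, 2), so rank(T) ≤ 2.
These bounds meet, so rank(T) = 2.

2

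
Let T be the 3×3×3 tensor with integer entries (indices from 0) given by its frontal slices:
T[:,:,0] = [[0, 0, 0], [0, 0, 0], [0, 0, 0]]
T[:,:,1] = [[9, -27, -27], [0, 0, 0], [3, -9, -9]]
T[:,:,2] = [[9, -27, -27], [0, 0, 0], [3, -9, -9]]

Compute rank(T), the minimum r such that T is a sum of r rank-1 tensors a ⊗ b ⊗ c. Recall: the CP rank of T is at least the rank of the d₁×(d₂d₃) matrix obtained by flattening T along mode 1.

Lower bound: T ≠ 0 (e.g. T[0,0,1] = 9), so rank(T) ≥ 1.
Upper bound: if T = a ⊗ b ⊗ c then every fibre of T is a multiple of the corresponding factor, so read the factors off the fibres through the nonzero entry T[0,0,1] = 9.
The mode-1 fibre T[:,0,1] = [9, 0, 3] gives a = (3, 0, 1) (primitive direction); the mode-2 fibre T[0,:,1] = [9, -27, -27] gives b = (1, -3, -3); then c[k] = T[0,0,k] / (a[0]·b[0]) = [0, 9, 9] / 3 = (0, 3, 3).
Expanding (3, 0, 1) ⊗ (1, -3, -3) ⊗ (0, 3, 3) reproduces all 27 entries of T, so T = (3, 0, 1) ⊗ (1, -3, -3) ⊗ (0, 3, 3) and rank(T) ≤ 1.
These bounds meet, so rank(T) = 1.
Check entry T[2,1,2] = -9: (1)·(-3)·(3) = -9.

1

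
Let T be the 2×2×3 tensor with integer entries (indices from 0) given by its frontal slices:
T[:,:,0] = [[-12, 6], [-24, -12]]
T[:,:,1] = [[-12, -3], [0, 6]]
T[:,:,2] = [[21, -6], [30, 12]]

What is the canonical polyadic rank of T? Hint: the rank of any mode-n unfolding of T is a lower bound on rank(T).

Lower bound: in the mode-1 unfolding of T (rows indexed by i, columns by (j,k)) the 2×2 minor on rows i ∈ {0, 1}, columns (j,k) ∈ {(0,0), (0,1)} is det [[-12, -12], [-24, 0]] = -288 ≠ 0, so that unfolding has rank ≥ 2 and hence rank(T) ≥ 2 (CP rank is at least every unfolding rank, though it can be larger).
Upper bound: with S_k = T[:,:,k], the two rank-1 terms a₁b₁ᵀ, a₂b₂ᵀ are the rank-1 members of the pencil x·S₀ + y·S₁.
det(x·S₀ + y·S₁) is 288·x² − 72·y² = 72·(2·x − y)(2·x + y), vanishing at (x:y) = (1:2) and (1:-2).
M₁ = S₀ + 2·S₁ = [[-36, 0], [-24, 0]] = (-12)·[3, 2][1, 0]ᵀ and M₂ = S₀ − 2·S₁ = [[12, 12], [-24, -24]] = 12·[1, -2][1, 1]ᵀ, so take a₁ = [3, 2], b₁ = [1, 0], a₂ = [1, -2], b₂ = [1, 1].
Each slice is an integer combination of E₁ = a₁b₁ᵀ and E₂ = a₂b₂ᵀ: S₀ = −6·E₁ + 6·E₂, S₁ = −3·E₁ − 3·E₂, S₂ = 9·E₁ − 6·E₂; reading off coefficients, c₁ = [-6, -3, 9] and c₂ = [6, -3, -6].
Hence T = [3, 2] (x) [1, 0] (x) [-6, -3, 9] + [1, -2] (x) [1, 1] (x) [6, -3, -6], so rank(T) ≤ 2.
These bounds meet, so rank(T) = 2.

2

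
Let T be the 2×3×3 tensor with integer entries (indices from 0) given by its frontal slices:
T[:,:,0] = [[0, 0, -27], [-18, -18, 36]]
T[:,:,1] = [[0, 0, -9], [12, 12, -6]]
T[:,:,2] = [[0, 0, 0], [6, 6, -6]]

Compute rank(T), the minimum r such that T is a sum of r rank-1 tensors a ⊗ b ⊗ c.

Lower bound: in the mode-2 unfolding of T (rows indexed by j, columns by (i,k)) the 2×2 minor on rows j ∈ {0, 2}, columns (i,k) ∈ {(0,0), (1,0)} is det [[0, -18], [-27, 36]] = -486 ≠ 0, so that unfolding has rank ≥ 2 and hence rank(T) ≥ 2 (CP rank is at least every unfolding rank, though it can be larger).
Upper bound: with S_k = T[:,:,k], the two rank-1 terms a₁b₁ᵀ, a₂b₂ᵀ are the rank-1 members of the pencil x·S₀ + y·S₁.
The 2×2 minor of x·S₀ + y·S₁ on rows {0,1}, columns {0,2} is −486·x² + 162·xy + 108·y² = (-54)·(3·x − 2·y)(3·x + y), vanishing at (x:y) = (2:3) and (1:-3).
M₁ = 2·S₀ + 3·S₁ = [[0, 0, -81], [0, 0, 54]] = (-27)·[3, -2][0, 0, 1]ᵀ and M₂ = S₀ − 3·S₁ = [[0, 0, 0], [-54, -54, 54]] = (-54)·[0, 1][1, 1, -1]ᵀ, so take a₁ = [3, -2], b₁ = [0, 0, 1], a₂ = [0, 1], b₂ = [1, 1, -1].
Each slice is an integer combination of E₁ = a₁b₁ᵀ and E₂ = a₂b₂ᵀ: S₀ = −9·E₁ − 18·E₂, S₁ = −3·E₁ + 12·E₂, S₂ = 6·E₂; reading off coefficients, c₁ = [-9, -3, 0] and c₂ = [-18, 12, 6].
Hence T = [3, -2] ⊗ [0, 0, 1] ⊗ [-9, -3, 0] + [0, 1] ⊗ [1, 1, -1] ⊗ [-18, 12, 6], so rank(T) ≤ 2.
These bounds meet, so rank(T) = 2.

2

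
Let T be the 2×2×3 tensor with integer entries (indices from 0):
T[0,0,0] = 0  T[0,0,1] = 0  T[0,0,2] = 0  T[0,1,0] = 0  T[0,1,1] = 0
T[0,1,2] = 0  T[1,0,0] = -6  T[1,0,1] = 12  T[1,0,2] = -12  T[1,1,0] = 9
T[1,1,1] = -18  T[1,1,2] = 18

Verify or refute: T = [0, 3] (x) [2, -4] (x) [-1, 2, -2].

No

Reconstruct entry (1,1,0) from the claimed factors: Σₗ aₗ[1]bₗ[1]cₗ[0] = (3)·(-4)·(-1) = 12, but T[1,1,0] = 9. The claim is false.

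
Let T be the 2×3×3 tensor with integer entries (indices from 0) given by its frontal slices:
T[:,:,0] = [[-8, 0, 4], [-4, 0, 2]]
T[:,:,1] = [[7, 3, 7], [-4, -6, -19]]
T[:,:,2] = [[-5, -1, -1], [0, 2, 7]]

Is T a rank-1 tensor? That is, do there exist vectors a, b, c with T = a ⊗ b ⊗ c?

No

The mode-3 unfolding of T (rows indexed by k, columns by (i,j) = (0,0), (0,1), (0,2), (1,0), (1,1), (1,2)) is [[-8, 0, 4, -4, 0, 2], [7, 3, 7, -4, -6, -19], [-5, -1, -1, 0, 2, 7]].
There the 2×2 minor on rows k ∈ {0, 1}, columns (i,j) ∈ {(0,0), (0,1)} is det [[-8, 0], [7, 3]] = -24 ≠ 0, so this unfolding has rank ≥ 2; CP rank is at least every unfolding rank, so rank(T) ≥ 2.
In particular rank(T) ≥ 2 > 1, so T is not rank-1.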